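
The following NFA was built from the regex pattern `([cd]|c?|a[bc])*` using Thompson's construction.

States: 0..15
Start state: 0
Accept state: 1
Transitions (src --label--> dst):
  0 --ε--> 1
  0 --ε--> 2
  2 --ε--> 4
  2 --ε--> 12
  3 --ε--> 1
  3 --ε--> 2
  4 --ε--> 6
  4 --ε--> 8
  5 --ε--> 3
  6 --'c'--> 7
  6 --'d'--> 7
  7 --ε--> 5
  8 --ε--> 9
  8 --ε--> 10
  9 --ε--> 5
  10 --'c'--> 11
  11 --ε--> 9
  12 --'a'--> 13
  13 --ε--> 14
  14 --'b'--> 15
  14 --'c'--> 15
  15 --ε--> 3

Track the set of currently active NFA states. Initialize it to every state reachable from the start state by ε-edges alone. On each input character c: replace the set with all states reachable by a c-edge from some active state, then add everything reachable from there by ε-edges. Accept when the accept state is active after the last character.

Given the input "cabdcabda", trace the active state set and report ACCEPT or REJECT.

start: ε-closure({0}) = {0,1,2,3,4,5,6,8,9,10,12}
'c' @ 1: {1,2,3,4,5,6,7,8,9,10,11,12}  [accepting]
'a' @ 2: {13,14}
'b' @ 3: {1,2,3,4,5,6,8,9,10,12,15}  [accepting]
'd' @ 4: {1,2,3,4,5,6,7,8,9,10,12}  [accepting]
'c' @ 5: {1,2,3,4,5,6,7,8,9,10,11,12}  [accepting]
'a' @ 6: {13,14}
'b' @ 7: {1,2,3,4,5,6,8,9,10,12,15}  [accepting]
'd' @ 8: {1,2,3,4,5,6,7,8,9,10,12}  [accepting]
'a' @ 9: {13,14}
after full input: {13,14}  (accept=1 not in)

Answer: REJECT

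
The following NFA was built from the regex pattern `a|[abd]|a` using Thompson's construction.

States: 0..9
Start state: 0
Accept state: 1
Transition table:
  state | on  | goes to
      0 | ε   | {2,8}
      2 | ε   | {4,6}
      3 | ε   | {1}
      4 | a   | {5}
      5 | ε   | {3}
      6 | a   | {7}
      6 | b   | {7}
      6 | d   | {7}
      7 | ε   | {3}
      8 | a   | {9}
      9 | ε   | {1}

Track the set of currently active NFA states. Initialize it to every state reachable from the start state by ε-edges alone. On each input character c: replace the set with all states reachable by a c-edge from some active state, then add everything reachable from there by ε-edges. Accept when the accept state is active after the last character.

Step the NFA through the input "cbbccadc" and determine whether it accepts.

Answer: REJECT

Steps:
S₀ = ε-closure({0}) = {0,2,4,6,8}
'c' @ 1: {}  — no active states
rest 'bbccadc' ignored (set empty)
after full input: {}  (accept=1 not in)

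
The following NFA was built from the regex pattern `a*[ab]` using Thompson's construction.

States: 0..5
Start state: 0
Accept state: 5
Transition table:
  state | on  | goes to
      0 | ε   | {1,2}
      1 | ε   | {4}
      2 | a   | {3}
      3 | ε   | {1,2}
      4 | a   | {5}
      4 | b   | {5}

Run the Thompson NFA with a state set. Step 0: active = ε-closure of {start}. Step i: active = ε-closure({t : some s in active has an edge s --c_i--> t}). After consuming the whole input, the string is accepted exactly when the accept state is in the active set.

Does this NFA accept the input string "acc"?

initial (ε-close {0}): {0,1,2,4}
'a' @ 1: {1,2,3,4,5}  ✓accept
'c' @ 2: {}  — no active states
rest 'c' ignored (set empty)
after full input: {}  (accept=5 not in)

Answer: REJECT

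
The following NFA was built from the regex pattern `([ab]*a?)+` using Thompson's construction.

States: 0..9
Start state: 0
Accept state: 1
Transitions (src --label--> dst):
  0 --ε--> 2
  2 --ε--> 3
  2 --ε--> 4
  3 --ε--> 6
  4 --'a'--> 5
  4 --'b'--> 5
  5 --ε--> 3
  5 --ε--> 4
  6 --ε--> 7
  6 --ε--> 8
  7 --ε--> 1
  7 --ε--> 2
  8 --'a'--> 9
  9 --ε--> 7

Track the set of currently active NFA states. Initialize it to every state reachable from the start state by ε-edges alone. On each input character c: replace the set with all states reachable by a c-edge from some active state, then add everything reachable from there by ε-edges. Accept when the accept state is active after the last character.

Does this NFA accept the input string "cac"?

Answer: REJECT

Trace:
initial (ε-close {0}): {0,1,2,3,4,6,7,8}
'c' @ 1: {}  — no active states
rest 'ac' ignored (set empty)
final: {}; accept 1 not in set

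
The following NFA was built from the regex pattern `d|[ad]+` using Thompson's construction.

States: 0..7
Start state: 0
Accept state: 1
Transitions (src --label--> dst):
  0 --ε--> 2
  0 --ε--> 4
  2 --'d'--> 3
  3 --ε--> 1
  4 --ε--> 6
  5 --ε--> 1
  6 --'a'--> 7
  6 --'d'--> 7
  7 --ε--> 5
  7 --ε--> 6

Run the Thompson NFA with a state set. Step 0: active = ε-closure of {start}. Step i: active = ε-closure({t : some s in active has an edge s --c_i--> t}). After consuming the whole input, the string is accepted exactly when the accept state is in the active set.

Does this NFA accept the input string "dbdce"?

initial (ε-close {0}): {0,2,4,6}
'd' @ 1: {1,3,5,6,7}  [accepting]
'b' @ 2: {}  — dead — no transitions
rest 'dce' ignored (set empty)
after full input: {}  (accept=1 not in)

Answer: REJECT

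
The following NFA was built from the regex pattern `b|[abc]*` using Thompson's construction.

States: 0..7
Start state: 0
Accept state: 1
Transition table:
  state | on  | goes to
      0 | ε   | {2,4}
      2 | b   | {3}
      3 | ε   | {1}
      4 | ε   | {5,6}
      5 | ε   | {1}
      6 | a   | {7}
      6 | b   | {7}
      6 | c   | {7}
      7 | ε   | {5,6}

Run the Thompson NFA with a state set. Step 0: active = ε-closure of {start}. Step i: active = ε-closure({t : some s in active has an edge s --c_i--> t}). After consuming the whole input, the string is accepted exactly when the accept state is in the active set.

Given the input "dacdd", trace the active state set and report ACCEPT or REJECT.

Answer: REJECT

Derivation:
S₀ = ε-closure({0}) = {0,1,2,4,5,6}
'd' @ 1: {}  — state set empty
rest 'acdd' ignored (set empty)
final: {}; accept 1 not in set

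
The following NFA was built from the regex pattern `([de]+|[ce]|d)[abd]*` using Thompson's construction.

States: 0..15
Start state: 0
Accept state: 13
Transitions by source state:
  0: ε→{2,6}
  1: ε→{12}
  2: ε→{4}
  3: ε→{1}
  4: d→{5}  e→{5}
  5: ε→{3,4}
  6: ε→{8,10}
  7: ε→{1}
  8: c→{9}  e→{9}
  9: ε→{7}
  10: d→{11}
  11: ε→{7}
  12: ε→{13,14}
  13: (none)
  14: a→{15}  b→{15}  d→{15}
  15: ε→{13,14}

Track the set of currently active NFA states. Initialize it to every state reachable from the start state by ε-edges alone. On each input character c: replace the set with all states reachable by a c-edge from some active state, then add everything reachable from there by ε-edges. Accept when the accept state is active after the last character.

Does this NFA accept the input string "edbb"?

Answer: ACCEPT

Steps:
S₀ = ε-closure({0}) = {0,2,4,6,8,10}
'e' @ 1: {1,3,4,5,7,9,12,13,14}  ✓accept
'd' @ 2: {1,3,4,5,12,13,14,15}  ✓accept
'b' @ 3: {13,14,15}  ✓accept
'b' @ 4: {13,14,15}  ✓accept
after full input: {13,14,15}  (accept=13 in)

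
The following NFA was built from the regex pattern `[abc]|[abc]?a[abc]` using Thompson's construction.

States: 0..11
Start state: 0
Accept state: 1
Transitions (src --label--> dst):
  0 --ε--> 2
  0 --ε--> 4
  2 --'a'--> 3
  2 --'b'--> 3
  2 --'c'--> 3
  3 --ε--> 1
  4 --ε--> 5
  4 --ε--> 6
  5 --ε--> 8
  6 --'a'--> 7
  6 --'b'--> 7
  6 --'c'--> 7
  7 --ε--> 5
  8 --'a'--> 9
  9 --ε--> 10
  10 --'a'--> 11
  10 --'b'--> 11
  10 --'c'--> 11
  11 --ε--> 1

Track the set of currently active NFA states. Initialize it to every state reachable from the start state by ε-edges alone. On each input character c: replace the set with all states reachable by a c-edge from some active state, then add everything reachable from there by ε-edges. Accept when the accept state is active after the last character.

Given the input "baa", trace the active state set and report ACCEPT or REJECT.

Answer: ACCEPT

Trace:
initial (ε-close {0}): {0,2,4,5,6,8}
'b' @ 1: {1,3,5,7,8}  ✓accept
'a' @ 2: {9,10}
'a' @ 3: {1,11}  ✓accept
end set {1,11} — state 1 in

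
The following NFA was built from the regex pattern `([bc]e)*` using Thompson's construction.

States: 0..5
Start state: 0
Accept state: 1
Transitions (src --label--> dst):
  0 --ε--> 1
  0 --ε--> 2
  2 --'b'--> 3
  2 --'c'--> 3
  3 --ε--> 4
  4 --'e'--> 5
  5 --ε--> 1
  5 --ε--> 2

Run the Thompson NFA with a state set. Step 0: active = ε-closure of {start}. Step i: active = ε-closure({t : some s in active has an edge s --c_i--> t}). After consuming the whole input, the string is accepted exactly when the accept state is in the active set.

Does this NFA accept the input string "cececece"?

Answer: ACCEPT

Derivation:
initial (ε-close {0}): {0,1,2}
'c' @ 1: {3,4}
'e' @ 2: {1,2,5}  [accepting]
'c' @ 3: {3,4}
'e' @ 4: {1,2,5}  [accepting]
'c' @ 5: {3,4}
'e' @ 6: {1,2,5}  [accepting]
'c' @ 7: {3,4}
'e' @ 8: {1,2,5}  [accepting]
final: {1,2,5}; accept 1 in set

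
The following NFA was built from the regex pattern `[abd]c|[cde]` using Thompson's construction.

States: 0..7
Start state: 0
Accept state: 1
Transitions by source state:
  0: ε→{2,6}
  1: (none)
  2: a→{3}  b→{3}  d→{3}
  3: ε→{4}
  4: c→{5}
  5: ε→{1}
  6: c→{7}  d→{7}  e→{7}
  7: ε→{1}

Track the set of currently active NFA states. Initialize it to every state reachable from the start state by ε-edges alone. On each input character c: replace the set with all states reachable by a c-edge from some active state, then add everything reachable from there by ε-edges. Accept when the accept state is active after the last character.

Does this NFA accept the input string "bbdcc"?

Answer: REJECT

Steps:
S₀ = ε-closure({0}) = {0,2,6}
'b' @ 1: {3,4}
'b' @ 2: {}  — dead — no transitions
rest 'dcc' ignored (set empty)
final: {}; accept 1 not in set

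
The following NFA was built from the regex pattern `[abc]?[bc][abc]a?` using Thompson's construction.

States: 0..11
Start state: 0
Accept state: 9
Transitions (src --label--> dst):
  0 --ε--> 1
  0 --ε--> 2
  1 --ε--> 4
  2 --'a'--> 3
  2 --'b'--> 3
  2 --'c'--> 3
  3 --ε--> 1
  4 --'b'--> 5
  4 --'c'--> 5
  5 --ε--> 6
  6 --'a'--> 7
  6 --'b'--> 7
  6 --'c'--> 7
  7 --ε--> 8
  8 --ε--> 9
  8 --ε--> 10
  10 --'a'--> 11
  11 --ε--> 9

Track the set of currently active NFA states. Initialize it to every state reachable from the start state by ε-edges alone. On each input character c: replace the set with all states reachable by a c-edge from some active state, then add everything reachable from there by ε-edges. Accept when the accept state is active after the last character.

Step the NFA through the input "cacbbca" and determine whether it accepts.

Answer: REJECT

Steps:
start: ε-closure({0}) = {0,1,2,4}
'c' @ 1: {1,3,4,5,6}
'a' @ 2: {7,8,9,10}  ✓accept
'c' @ 3: {}  — no active states
rest 'bbca' ignored (set empty)
after full input: {}  (accept=9 not in)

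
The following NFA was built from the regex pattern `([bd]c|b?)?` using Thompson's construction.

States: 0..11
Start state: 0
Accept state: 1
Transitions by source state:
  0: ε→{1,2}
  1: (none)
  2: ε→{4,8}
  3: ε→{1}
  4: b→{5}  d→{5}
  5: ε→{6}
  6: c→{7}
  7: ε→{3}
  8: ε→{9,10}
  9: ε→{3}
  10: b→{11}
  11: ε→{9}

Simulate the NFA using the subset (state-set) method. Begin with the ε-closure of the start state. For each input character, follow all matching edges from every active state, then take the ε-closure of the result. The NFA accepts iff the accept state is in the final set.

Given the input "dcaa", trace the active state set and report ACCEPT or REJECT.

Answer: REJECT

Trace:
S₀ = ε-closure({0}) = {0,1,2,3,4,8,9,10}
'd' @ 1: {5,6}
'c' @ 2: {1,3,7}  ✓accept
'a' @ 3: {}  — no active states
rest 'a' ignored (set empty)
end set {} — state 1 not in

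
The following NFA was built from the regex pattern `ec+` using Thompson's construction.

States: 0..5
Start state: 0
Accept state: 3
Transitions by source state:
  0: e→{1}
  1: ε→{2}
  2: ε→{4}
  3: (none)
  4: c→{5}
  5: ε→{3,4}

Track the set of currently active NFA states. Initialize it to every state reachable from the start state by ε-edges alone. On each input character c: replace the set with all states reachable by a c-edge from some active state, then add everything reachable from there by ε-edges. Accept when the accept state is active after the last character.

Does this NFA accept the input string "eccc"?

Answer: ACCEPT

Trace:
S₀ = ε-closure({0}) = {0}
'e' @ 1: {1,2,4}
'c' @ 2: {3,4,5}  ✓accept
'c' @ 3: {3,4,5}  ✓accept
'c' @ 4: {3,4,5}  ✓accept
end set {3,4,5} — state 3 in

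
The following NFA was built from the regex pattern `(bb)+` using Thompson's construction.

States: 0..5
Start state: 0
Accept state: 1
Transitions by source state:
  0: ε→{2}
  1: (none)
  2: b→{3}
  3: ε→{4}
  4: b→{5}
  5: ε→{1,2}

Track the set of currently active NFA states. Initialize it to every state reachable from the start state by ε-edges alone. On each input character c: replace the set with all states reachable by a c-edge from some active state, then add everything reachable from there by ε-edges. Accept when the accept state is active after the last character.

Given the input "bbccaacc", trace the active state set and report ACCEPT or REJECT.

start: ε-closure({0}) = {0,2}
'b' @ 1: {3,4}
'b' @ 2: {1,2,5}  [accepting]
'c' @ 3: {}  — dead — no transitions
rest 'caacc' ignored (set empty)
end set {} — state 1 not in

Answer: REJECT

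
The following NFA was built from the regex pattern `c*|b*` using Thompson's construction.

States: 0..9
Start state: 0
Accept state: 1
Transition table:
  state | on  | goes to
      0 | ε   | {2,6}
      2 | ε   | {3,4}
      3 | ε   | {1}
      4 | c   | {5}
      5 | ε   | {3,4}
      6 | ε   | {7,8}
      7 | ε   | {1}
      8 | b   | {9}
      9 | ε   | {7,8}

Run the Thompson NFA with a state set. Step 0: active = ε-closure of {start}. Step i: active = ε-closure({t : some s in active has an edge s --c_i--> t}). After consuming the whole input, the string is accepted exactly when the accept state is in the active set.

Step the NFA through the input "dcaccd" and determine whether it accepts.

Answer: REJECT

Steps:
start: ε-closure({0}) = {0,1,2,3,4,6,7,8}
'd' @ 1: {}  — dead — no transitions
rest 'caccd' ignored (set empty)
after full input: {}  (accept=1 not in)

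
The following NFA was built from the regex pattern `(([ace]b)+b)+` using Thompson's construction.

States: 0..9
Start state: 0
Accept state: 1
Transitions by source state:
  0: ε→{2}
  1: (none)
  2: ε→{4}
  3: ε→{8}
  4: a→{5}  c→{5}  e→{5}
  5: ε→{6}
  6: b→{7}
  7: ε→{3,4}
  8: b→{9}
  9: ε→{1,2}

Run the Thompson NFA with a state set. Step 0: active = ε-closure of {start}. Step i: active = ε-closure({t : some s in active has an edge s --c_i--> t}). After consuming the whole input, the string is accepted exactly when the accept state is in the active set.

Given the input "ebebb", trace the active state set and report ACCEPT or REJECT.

initial (ε-close {0}): {0,2,4}
'e' @ 1: {5,6}
'b' @ 2: {3,4,7,8}
'e' @ 3: {5,6}
'b' @ 4: {3,4,7,8}
'b' @ 5: {1,2,4,9}  (accept∈set)
final: {1,2,4,9}; accept 1 in set

Answer: ACCEPT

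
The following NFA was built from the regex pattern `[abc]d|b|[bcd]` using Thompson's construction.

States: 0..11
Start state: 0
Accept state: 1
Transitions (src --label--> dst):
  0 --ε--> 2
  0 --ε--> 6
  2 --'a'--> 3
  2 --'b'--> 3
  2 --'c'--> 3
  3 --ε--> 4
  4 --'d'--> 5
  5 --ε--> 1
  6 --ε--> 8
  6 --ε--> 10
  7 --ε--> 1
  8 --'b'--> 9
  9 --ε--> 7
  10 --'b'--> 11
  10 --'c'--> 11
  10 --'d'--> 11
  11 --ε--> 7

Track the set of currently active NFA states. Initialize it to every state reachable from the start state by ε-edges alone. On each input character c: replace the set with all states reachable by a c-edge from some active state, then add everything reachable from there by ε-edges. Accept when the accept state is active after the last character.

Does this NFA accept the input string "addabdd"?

Answer: REJECT

Steps:
start: ε-closure({0}) = {0,2,6,8,10}
'a' @ 1: {3,4}
'd' @ 2: {1,5}  (accept∈set)
'd' @ 3: {}  — no active states
rest 'abdd' ignored (set empty)
end set {} — state 1 not in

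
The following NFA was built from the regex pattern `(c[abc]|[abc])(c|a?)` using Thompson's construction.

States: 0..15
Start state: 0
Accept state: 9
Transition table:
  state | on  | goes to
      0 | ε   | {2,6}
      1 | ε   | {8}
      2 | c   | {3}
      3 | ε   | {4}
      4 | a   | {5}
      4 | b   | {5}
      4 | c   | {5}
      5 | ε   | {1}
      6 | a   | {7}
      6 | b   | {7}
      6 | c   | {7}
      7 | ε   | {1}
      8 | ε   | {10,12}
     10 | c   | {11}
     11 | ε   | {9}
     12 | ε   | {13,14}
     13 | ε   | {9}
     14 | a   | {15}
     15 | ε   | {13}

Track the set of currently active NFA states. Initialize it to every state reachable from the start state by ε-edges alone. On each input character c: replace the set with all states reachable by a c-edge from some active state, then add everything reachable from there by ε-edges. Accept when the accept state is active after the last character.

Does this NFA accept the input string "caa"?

start: ε-closure({0}) = {0,2,6}
'c' @ 1: {1,3,4,7,8,9,10,12,13,14}  [accepting]
'a' @ 2: {1,5,8,9,10,12,13,14,15}  [accepting]
'a' @ 3: {9,13,15}  [accepting]
final: {9,13,15}; accept 9 in set

Answer: ACCEPT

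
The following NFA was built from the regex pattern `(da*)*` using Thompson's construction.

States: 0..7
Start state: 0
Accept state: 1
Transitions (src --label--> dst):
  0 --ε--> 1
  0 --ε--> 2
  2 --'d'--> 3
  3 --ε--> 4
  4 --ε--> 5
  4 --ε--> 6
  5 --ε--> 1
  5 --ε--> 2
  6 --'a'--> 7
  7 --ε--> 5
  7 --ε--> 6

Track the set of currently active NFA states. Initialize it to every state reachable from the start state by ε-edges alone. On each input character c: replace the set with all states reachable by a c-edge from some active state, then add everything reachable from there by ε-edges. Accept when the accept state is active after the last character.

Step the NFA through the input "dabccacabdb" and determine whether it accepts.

S₀ = ε-closure({0}) = {0,1,2}
'd' @ 1: {1,2,3,4,5,6}  (accept∈set)
'a' @ 2: {1,2,5,6,7}  (accept∈set)
'b' @ 3: {}  — no active states
rest 'ccacabdb' ignored (set empty)
final: {}; accept 1 not in set

Answer: REJECT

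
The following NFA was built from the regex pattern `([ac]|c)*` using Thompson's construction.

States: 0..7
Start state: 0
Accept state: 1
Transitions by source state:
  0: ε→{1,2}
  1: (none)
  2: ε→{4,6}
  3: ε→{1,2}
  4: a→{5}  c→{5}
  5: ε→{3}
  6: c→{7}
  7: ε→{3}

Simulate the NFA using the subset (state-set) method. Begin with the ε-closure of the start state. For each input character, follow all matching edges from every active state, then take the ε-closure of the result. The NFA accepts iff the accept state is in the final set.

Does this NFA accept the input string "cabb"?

initial (ε-close {0}): {0,1,2,4,6}
'c' @ 1: {1,2,3,4,5,6,7}  (accept∈set)
'a' @ 2: {1,2,3,4,5,6}  (accept∈set)
'b' @ 3: {}  — state set empty
rest 'b' ignored (set empty)
final: {}; accept 1 not in set

Answer: REJECT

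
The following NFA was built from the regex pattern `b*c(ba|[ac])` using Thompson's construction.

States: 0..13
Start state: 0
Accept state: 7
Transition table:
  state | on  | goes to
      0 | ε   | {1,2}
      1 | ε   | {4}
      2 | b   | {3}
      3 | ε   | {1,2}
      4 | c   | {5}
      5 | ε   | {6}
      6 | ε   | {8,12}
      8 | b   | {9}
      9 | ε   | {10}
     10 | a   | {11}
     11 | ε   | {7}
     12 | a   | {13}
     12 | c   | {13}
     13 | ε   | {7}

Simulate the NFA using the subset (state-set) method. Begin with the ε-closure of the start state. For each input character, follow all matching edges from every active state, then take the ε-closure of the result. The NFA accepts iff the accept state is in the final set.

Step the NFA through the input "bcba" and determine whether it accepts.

S₀ = ε-closure({0}) = {0,1,2,4}
'b' @ 1: {1,2,3,4}
'c' @ 2: {5,6,8,12}
'b' @ 3: {9,10}
'a' @ 4: {7,11}  [accepting]
end set {7,11} — state 7 in

Answer: ACCEPT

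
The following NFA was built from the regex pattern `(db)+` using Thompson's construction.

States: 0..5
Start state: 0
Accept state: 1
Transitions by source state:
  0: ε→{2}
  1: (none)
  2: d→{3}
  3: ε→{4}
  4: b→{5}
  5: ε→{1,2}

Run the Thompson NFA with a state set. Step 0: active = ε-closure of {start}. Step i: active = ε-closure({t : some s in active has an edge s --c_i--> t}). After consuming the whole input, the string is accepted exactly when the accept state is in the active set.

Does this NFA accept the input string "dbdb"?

S₀ = ε-closure({0}) = {0,2}
'd' @ 1: {3,4}
'b' @ 2: {1,2,5}  (accept∈set)
'd' @ 3: {3,4}
'b' @ 4: {1,2,5}  (accept∈set)
final: {1,2,5}; accept 1 in set

Answer: ACCEPT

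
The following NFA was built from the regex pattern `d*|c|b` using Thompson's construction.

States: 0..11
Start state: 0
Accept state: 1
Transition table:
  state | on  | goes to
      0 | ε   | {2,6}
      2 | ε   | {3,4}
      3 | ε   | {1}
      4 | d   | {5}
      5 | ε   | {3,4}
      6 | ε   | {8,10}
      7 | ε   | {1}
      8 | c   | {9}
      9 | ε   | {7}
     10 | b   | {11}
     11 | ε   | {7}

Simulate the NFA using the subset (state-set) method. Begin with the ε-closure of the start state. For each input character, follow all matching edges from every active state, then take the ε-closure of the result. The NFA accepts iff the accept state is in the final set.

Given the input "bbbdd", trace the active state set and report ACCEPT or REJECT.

Answer: REJECT

Trace:
initial (ε-close {0}): {0,1,2,3,4,6,8,10}
'b' @ 1: {1,7,11}  ✓accept
'b' @ 2: {}  — no active states
rest 'bdd' ignored (set empty)
final: {}; accept 1 not in set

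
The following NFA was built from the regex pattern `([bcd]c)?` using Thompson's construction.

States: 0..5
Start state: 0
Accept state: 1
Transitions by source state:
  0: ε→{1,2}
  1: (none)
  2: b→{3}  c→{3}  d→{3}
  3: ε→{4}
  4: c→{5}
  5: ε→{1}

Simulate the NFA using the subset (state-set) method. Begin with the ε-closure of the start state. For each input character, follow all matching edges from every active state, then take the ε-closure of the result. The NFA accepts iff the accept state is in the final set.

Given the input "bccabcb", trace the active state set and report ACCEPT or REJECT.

start: ε-closure({0}) = {0,1,2}
'b' @ 1: {3,4}
'c' @ 2: {1,5}  [accepting]
'c' @ 3: {}  — no active states
rest 'abcb' ignored (set empty)
final: {}; accept 1 not in set

Answer: REJECT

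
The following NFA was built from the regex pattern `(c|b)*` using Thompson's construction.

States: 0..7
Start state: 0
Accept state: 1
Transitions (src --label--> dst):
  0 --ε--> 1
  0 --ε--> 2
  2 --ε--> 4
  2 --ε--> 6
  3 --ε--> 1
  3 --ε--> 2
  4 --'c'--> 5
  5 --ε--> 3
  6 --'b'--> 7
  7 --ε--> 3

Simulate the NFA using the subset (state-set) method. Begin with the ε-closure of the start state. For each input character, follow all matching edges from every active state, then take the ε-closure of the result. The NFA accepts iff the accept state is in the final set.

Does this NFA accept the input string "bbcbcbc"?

Answer: ACCEPT

Steps:
S₀ = ε-closure({0}) = {0,1,2,4,6}
'b' @ 1: {1,2,3,4,6,7}  ✓accept
'b' @ 2: {1,2,3,4,6,7}  ✓accept
'c' @ 3: {1,2,3,4,5,6}  ✓accept
'b' @ 4: {1,2,3,4,6,7}  ✓accept
'c' @ 5: {1,2,3,4,5,6}  ✓accept
'b' @ 6: {1,2,3,4,6,7}  ✓accept
'c' @ 7: {1,2,3,4,5,6}  ✓accept
end set {1,2,3,4,5,6} — state 1 in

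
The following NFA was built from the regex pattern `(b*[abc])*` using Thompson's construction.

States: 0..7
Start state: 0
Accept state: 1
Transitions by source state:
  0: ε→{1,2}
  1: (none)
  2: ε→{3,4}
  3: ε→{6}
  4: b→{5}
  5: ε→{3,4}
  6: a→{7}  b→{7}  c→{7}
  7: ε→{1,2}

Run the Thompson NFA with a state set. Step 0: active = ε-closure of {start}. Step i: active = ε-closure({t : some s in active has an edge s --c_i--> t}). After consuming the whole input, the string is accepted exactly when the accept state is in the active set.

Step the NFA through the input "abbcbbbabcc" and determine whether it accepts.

initial (ε-close {0}): {0,1,2,3,4,6}
'a' @ 1: {1,2,3,4,6,7}  [accepting]
'b' @ 2: {1,2,3,4,5,6,7}  [accepting]
'b' @ 3: {1,2,3,4,5,6,7}  [accepting]
'c' @ 4: {1,2,3,4,6,7}  [accepting]
'b' @ 5: {1,2,3,4,5,6,7}  [accepting]
'b' @ 6: {1,2,3,4,5,6,7}  [accepting]
'b' @ 7: {1,2,3,4,5,6,7}  [accepting]
'a' @ 8: {1,2,3,4,6,7}  [accepting]
'b' @ 9: {1,2,3,4,5,6,7}  [accepting]
'c' @ 10: {1,2,3,4,6,7}  [accepting]
'c' @ 11: {1,2,3,4,6,7}  [accepting]
after full input: {1,2,3,4,6,7}  (accept=1 in)

Answer: ACCEPT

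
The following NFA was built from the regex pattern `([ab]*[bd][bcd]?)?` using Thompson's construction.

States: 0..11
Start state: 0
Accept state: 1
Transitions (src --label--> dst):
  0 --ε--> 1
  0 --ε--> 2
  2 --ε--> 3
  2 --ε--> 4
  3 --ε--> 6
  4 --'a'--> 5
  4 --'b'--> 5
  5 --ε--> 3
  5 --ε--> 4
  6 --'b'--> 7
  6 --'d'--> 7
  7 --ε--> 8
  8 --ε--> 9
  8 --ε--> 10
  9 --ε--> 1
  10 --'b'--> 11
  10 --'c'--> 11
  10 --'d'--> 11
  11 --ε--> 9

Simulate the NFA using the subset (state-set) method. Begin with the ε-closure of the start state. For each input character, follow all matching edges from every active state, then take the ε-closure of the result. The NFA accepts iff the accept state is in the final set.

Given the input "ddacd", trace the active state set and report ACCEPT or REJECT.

Answer: REJECT

Steps:
initial (ε-close {0}): {0,1,2,3,4,6}
'd' @ 1: {1,7,8,9,10}  (accept∈set)
'd' @ 2: {1,9,11}  (accept∈set)
'a' @ 3: {}  — state set empty
rest 'cd' ignored (set empty)
final: {}; accept 1 not in set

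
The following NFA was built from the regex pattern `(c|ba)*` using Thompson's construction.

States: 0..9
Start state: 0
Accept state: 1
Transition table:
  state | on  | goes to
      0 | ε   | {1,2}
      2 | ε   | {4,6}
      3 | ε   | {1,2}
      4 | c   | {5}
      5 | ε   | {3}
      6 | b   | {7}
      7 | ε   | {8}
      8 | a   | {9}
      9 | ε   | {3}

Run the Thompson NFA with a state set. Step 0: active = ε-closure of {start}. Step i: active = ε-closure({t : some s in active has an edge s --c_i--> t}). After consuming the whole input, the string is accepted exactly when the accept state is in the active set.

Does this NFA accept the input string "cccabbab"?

initial (ε-close {0}): {0,1,2,4,6}
'c' @ 1: {1,2,3,4,5,6}  [accepting]
'c' @ 2: {1,2,3,4,5,6}  [accepting]
'c' @ 3: {1,2,3,4,5,6}  [accepting]
'a' @ 4: {}  — no active states
rest 'bbab' ignored (set empty)
final: {}; accept 1 not in set

Answer: REJECT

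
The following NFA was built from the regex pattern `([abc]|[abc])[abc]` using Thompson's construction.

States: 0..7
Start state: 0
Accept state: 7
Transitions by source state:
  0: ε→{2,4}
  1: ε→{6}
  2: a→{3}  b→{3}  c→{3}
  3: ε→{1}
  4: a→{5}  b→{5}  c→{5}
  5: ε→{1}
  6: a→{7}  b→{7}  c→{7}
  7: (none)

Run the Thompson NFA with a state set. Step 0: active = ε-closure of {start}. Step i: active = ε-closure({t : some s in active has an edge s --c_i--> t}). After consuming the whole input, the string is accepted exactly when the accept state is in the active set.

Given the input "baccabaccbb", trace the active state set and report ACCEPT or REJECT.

S₀ = ε-closure({0}) = {0,2,4}
'b' @ 1: {1,3,5,6}
'a' @ 2: {7}  [accepting]
'c' @ 3: {}  — no active states
rest 'cabaccbb' ignored (set empty)
end set {} — state 7 not in

Answer: REJECT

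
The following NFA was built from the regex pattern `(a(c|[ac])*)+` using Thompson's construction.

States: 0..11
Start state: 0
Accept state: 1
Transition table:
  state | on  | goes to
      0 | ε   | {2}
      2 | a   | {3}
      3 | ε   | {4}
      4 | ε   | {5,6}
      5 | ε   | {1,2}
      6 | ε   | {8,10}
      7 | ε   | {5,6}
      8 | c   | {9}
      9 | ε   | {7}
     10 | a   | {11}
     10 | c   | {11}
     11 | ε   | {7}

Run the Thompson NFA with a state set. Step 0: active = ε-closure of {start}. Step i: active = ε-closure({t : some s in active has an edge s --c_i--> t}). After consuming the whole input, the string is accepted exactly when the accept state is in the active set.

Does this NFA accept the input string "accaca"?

Answer: ACCEPT

Steps:
start: ε-closure({0}) = {0,2}
'a' @ 1: {1,2,3,4,5,6,8,10}  ✓accept
'c' @ 2: {1,2,5,6,7,8,9,10,11}  ✓accept
'c' @ 3: {1,2,5,6,7,8,9,10,11}  ✓accept
'a' @ 4: {1,2,3,4,5,6,7,8,10,11}  ✓accept
'c' @ 5: {1,2,5,6,7,8,9,10,11}  ✓accept
'a' @ 6: {1,2,3,4,5,6,7,8,10,11}  ✓accept
final: {1,2,3,4,5,6,7,8,10,11}; accept 1 in set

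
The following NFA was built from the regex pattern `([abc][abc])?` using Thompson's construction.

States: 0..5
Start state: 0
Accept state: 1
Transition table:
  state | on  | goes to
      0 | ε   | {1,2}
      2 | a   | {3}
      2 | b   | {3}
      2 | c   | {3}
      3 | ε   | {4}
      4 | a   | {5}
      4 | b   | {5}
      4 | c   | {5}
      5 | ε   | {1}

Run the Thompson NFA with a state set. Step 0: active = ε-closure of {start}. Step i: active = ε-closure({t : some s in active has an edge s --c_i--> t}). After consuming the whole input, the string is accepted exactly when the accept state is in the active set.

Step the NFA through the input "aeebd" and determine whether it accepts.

S₀ = ε-closure({0}) = {0,1,2}
'a' @ 1: {3,4}
'e' @ 2: {}  — state set empty
rest 'ebd' ignored (set empty)
after full input: {}  (accept=1 not in)

Answer: REJECT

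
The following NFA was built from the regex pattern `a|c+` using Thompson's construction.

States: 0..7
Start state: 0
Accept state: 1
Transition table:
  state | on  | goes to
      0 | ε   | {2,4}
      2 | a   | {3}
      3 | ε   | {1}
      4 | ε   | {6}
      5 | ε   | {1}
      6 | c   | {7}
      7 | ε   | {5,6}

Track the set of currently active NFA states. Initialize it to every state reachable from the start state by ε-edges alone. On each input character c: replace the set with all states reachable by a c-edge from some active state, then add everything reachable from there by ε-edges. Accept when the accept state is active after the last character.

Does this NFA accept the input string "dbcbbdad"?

start: ε-closure({0}) = {0,2,4,6}
'd' @ 1: {}  — state set empty
rest 'bcbbdad' ignored (set empty)
after full input: {}  (accept=1 not in)

Answer: REJECT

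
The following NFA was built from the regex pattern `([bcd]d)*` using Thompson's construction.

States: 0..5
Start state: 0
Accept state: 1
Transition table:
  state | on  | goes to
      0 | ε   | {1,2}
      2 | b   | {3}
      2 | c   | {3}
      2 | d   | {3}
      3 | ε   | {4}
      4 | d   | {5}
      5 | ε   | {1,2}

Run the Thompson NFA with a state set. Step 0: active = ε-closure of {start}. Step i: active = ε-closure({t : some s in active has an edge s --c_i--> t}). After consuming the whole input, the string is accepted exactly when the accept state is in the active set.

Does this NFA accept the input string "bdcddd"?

Answer: ACCEPT

Steps:
initial (ε-close {0}): {0,1,2}
'b' @ 1: {3,4}
'd' @ 2: {1,2,5}  ✓accept
'c' @ 3: {3,4}
'd' @ 4: {1,2,5}  ✓accept
'd' @ 5: {3,4}
'd' @ 6: {1,2,5}  ✓accept
after full input: {1,2,5}  (accept=1 in)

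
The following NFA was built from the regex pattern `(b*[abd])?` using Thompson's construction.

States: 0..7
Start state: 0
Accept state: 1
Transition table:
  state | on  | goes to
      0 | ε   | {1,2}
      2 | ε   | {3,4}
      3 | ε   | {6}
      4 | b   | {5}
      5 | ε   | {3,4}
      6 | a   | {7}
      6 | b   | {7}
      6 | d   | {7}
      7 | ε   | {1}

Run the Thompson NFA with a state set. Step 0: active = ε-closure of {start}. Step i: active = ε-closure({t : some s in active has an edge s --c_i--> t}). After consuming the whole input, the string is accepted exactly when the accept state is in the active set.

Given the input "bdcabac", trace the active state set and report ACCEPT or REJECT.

S₀ = ε-closure({0}) = {0,1,2,3,4,6}
'b' @ 1: {1,3,4,5,6,7}  [accepting]
'd' @ 2: {1,7}  [accepting]
'c' @ 3: {}  — state set empty
rest 'abac' ignored (set empty)
end set {} — state 1 not in

Answer: REJECT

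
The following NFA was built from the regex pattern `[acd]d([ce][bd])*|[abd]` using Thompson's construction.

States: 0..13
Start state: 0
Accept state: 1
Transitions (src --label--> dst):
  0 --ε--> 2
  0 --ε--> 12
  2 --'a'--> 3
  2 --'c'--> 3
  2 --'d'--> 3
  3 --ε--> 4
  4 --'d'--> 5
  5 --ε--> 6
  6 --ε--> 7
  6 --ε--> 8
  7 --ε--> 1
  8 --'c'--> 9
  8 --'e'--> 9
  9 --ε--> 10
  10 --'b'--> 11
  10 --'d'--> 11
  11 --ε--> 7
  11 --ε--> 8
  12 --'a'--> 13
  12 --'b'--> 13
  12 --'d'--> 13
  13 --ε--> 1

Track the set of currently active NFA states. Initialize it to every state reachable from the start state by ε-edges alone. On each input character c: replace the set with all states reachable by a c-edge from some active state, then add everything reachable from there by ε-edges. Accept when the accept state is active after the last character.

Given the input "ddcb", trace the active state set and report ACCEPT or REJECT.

Answer: ACCEPT

Trace:
initial (ε-close {0}): {0,2,12}
'd' @ 1: {1,3,4,13}  [accepting]
'd' @ 2: {1,5,6,7,8}  [accepting]
'c' @ 3: {9,10}
'b' @ 4: {1,7,8,11}  [accepting]
after full input: {1,7,8,11}  (accept=1 in)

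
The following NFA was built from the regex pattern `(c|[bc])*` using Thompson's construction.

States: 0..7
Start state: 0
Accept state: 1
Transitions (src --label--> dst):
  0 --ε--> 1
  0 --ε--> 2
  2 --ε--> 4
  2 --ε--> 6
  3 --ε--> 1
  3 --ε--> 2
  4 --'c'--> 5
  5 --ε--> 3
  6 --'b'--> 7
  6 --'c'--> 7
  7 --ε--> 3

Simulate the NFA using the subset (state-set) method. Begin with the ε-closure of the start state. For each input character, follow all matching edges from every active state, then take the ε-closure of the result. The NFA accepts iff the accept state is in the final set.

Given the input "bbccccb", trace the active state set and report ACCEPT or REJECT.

Answer: ACCEPT

Steps:
S₀ = ε-closure({0}) = {0,1,2,4,6}
'b' @ 1: {1,2,3,4,6,7}  ✓accept
'b' @ 2: {1,2,3,4,6,7}  ✓accept
'c' @ 3: {1,2,3,4,5,6,7}  ✓accept
'c' @ 4: {1,2,3,4,5,6,7}  ✓accept
'c' @ 5: {1,2,3,4,5,6,7}  ✓accept
'c' @ 6: {1,2,3,4,5,6,7}  ✓accept
'b' @ 7: {1,2,3,4,6,7}  ✓accept
final: {1,2,3,4,6,7}; accept 1 in set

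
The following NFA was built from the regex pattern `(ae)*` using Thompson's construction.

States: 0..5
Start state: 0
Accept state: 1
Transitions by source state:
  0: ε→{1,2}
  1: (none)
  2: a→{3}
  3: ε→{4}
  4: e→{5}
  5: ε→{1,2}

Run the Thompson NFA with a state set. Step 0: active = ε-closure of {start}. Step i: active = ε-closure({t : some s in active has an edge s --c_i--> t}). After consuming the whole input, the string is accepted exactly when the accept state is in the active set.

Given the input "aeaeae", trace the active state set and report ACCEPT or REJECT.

Answer: ACCEPT

Derivation:
S₀ = ε-closure({0}) = {0,1,2}
'a' @ 1: {3,4}
'e' @ 2: {1,2,5}  [accepting]
'a' @ 3: {3,4}
'e' @ 4: {1,2,5}  [accepting]
'a' @ 5: {3,4}
'e' @ 6: {1,2,5}  [accepting]
after full input: {1,2,5}  (accept=1 in)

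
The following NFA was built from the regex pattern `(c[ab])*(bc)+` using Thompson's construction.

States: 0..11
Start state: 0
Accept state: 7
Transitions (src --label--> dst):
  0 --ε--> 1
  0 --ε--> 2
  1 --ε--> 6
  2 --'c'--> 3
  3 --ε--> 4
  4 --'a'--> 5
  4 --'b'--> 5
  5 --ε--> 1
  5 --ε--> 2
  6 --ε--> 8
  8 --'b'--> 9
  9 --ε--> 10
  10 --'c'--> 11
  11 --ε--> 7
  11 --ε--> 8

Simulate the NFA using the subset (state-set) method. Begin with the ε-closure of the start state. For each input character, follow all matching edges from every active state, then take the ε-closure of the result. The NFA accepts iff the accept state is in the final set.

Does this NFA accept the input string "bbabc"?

Answer: REJECT

Derivation:
initial (ε-close {0}): {0,1,2,6,8}
'b' @ 1: {9,10}
'b' @ 2: {}  — dead — no transitions
rest 'abc' ignored (set empty)
end set {} — state 7 not in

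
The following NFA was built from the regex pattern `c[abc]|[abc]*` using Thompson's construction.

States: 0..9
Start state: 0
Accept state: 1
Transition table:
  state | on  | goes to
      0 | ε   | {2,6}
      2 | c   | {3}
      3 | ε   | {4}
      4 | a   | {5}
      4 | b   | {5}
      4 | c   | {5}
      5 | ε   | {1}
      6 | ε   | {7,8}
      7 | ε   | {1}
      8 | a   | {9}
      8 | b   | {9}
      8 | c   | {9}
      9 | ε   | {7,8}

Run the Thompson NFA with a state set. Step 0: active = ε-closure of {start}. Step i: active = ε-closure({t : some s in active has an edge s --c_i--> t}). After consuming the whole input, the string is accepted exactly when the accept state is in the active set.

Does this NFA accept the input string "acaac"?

Answer: ACCEPT

Trace:
S₀ = ε-closure({0}) = {0,1,2,6,7,8}
'a' @ 1: {1,7,8,9}  ✓accept
'c' @ 2: {1,7,8,9}  ✓accept
'a' @ 3: {1,7,8,9}  ✓accept
'a' @ 4: {1,7,8,9}  ✓accept
'c' @ 5: {1,7,8,9}  ✓accept
end set {1,7,8,9} — state 1 in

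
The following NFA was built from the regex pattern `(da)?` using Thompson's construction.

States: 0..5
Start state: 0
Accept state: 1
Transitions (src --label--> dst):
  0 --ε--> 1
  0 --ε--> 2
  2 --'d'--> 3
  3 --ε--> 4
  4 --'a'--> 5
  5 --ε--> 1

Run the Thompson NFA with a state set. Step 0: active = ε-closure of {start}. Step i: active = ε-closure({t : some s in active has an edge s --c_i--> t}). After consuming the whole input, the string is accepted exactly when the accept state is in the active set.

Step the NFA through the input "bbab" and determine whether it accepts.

start: ε-closure({0}) = {0,1,2}
'b' @ 1: {}  — dead — no transitions
rest 'bab' ignored (set empty)
after full input: {}  (accept=1 not in)

Answer: REJECT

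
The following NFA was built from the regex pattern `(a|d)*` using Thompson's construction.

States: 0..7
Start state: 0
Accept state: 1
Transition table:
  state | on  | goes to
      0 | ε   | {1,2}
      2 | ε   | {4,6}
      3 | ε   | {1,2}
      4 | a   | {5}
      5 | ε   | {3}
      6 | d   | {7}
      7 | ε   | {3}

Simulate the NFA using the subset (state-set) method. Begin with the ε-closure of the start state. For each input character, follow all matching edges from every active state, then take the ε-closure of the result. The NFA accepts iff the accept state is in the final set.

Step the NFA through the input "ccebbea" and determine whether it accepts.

start: ε-closure({0}) = {0,1,2,4,6}
'c' @ 1: {}  — no active states
rest 'cebbea' ignored (set empty)
final: {}; accept 1 not in set

Answer: REJECT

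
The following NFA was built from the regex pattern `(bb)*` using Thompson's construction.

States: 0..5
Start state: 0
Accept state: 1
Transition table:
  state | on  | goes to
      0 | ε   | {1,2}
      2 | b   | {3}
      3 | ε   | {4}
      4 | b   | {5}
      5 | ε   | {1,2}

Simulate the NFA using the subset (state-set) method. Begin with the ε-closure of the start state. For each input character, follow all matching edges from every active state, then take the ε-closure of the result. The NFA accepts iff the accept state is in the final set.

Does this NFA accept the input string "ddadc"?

Answer: REJECT

Derivation:
start: ε-closure({0}) = {0,1,2}
'd' @ 1: {}  — no active states
rest 'dadc' ignored (set empty)
end set {} — state 1 not in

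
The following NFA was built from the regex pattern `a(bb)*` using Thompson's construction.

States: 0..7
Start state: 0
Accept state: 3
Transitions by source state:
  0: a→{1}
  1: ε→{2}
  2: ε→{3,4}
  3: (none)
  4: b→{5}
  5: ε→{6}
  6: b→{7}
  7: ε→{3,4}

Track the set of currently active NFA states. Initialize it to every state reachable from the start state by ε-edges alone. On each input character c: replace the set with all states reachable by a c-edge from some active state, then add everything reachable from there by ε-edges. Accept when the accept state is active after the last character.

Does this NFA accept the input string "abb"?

Answer: ACCEPT

Trace:
S₀ = ε-closure({0}) = {0}
'a' @ 1: {1,2,3,4}  [accepting]
'b' @ 2: {5,6}
'b' @ 3: {3,4,7}  [accepting]
end set {3,4,7} — state 3 in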